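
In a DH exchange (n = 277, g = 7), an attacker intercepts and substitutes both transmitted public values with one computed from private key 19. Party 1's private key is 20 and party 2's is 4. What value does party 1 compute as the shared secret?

230

Party 1 receives an attacker's public value M = 7^19 mod 277 instead of the honest one.
7^1 ≡ 7 (mod 277)
7^2 = (7^1)^2 ≡ 7^2 = 49 ≡ 49 (mod 277)
7^4 = (7^2)^2 ≡ 49^2 = 2401 ≡ 185 (mod 277)
7^8 = (7^4)^2 ≡ 185^2 = 34225 ≡ 154 (mod 277)
7^16 = (7^8)^2 ≡ 154^2 = 23716 ≡ 171 (mod 277)
7^19 = 7^16 · 7^2 · 7^1 ≡ 171 · 49 · 7 ≡ 206 (mod 277).
So M = 206. Party 1 computes K = M^20 mod 277.
206^1 ≡ 206 (mod 277)
206^2 = (206^1)^2 ≡ 206^2 = 42436 ≡ 55 (mod 277)
206^4 = (206^2)^2 ≡ 55^2 = 3025 ≡ 255 (mod 277)
206^8 = (206^4)^2 ≡ 255^2 = 65025 ≡ 207 (mod 277)
206^16 = (206^8)^2 ≡ 207^2 = 42849 ≡ 191 (mod 277)
206^20 = 206^16 · 206^4 ≡ 191 · 255 ≡ 230 (mod 277).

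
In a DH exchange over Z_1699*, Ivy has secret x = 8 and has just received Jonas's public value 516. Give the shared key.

62

Shared key K = 516^8 mod 1699.
516^1 ≡ 516 (mod 1699)
516^2 = (516^1)^2 ≡ 516^2 = 266256 ≡ 1212 (mod 1699)
516^4 = (516^2)^2 ≡ 1212^2 = 1468944 ≡ 1008 (mod 1699)
516^8 = (516^4)^2 ≡ 1008^2 = 1016064 ≡ 62 (mod 1699)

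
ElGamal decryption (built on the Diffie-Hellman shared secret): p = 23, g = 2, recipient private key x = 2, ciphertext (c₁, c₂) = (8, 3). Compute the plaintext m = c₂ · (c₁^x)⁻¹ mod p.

Shared mask s = c₁^x mod p = 8^2 mod 23.
8^1 ≡ 8 (mod 23)
8^2 = (8^1)^2 ≡ 8^2 = 64 ≡ 18 (mod 23)
So s = 18; s⁻¹ ≡ 9 (mod 23).
m = c₂ · s⁻¹ mod 23 = 3 · 9 mod 23 = 4.

4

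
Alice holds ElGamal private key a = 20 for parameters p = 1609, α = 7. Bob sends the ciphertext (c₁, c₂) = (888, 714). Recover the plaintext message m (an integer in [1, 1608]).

Shared mask s = c₁^a mod p = 888^20 mod 1609.
888^1 ≡ 888 (mod 1609)
888^2 = (888^1)^2 ≡ 888^2 = 788544 ≡ 134 (mod 1609)
888^4 = (888^2)^2 ≡ 134^2 = 17956 ≡ 257 (mod 1609)
888^8 = (888^4)^2 ≡ 257^2 = 66049 ≡ 80 (mod 1609)
888^16 = (888^8)^2 ≡ 80^2 = 6400 ≡ 1573 (mod 1609)
888^20 = 888^16 · 888^4 ≡ 1573 · 257 ≡ 402 (mod 1609).
So s = 402; s⁻¹ ≡ 1605 (mod 1609).
m = c₂ · s⁻¹ mod 1609 = 714 · 1605 mod 1609 = 362.

362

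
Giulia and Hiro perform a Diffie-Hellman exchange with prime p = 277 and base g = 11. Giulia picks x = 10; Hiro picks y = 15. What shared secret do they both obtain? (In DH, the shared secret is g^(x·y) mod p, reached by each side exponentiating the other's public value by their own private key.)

13

Giulia sends A = g^x mod p = 11^10 mod 277.
11^1 ≡ 11 (mod 277)
11^2 = (11^1)^2 ≡ 11^2 = 121 ≡ 121 (mod 277)
11^4 = (11^2)^2 ≡ 121^2 = 14641 ≡ 237 (mod 277)
11^8 = (11^4)^2 ≡ 237^2 = 56169 ≡ 215 (mod 277)
11^10 = 11^8 · 11^2 ≡ 215 · 121 ≡ 254 (mod 277).
So A = 254. Hiro then computes K = A^y mod p = 254^15 mod 277.
254^1 ≡ 254 (mod 277)
254^2 = (254^1)^2 ≡ 254^2 = 64516 ≡ 252 (mod 277)
254^4 = (254^2)^2 ≡ 252^2 = 63504 ≡ 71 (mod 277)
254^8 = (254^4)^2 ≡ 71^2 = 5041 ≡ 55 (mod 277)
254^15 = 254^8 · 254^4 · 254^2 · 254^1 ≡ 55 · 71 · 252 · 254 ≡ 13 (mod 277).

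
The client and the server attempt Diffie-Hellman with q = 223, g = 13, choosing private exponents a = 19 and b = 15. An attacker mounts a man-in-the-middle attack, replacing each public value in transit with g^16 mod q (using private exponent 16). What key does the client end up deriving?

The client receives an attacker's public value M = 13^16 mod 223 instead of the honest one.
13^1 ≡ 13 (mod 223)
13^2 = (13^1)^2 ≡ 13^2 = 169 ≡ 169 (mod 223)
13^4 = (13^2)^2 ≡ 169^2 = 28561 ≡ 17 (mod 223)
13^8 = (13^4)^2 ≡ 17^2 = 289 ≡ 66 (mod 223)
13^16 = (13^8)^2 ≡ 66^2 = 4356 ≡ 119 (mod 223)
So M = 119. The client computes K = M^19 mod 223.
119^1 ≡ 119 (mod 223)
119^2 = (119^1)^2 ≡ 119^2 = 14161 ≡ 112 (mod 223)
119^4 = (119^2)^2 ≡ 112^2 = 12544 ≡ 56 (mod 223)
119^8 = (119^4)^2 ≡ 56^2 = 3136 ≡ 14 (mod 223)
119^16 = (119^8)^2 ≡ 14^2 = 196 ≡ 196 (mod 223)
119^19 = 119^16 · 119^2 · 119^1 ≡ 196 · 112 · 119 ≡ 66 (mod 223).

66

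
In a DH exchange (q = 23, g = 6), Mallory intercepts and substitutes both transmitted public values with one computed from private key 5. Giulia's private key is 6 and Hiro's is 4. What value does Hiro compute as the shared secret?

16

Hiro receives Mallory's public value M = 6^5 mod 23 instead of the honest one.
6^1 ≡ 6 (mod 23)
6^2 = (6^1)^2 ≡ 6^2 = 36 ≡ 13 (mod 23)
6^4 = (6^2)^2 ≡ 13^2 = 169 ≡ 8 (mod 23)
6^5 = 6^4 · 6^1 ≡ 8 · 6 ≡ 2 (mod 23).
So M = 2. Hiro computes K = M^4 mod 23.
2^1 ≡ 2 (mod 23)
2^2 = (2^1)^2 ≡ 2^2 = 4 ≡ 4 (mod 23)
2^4 = (2^2)^2 ≡ 4^2 = 16 ≡ 16 (mod 23)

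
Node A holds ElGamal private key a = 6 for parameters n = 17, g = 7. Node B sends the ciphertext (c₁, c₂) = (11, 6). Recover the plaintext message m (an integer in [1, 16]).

5

Shared mask s = c₁^a mod n = 11^6 mod 17.
11^1 ≡ 11 (mod 17)
11^2 = (11^1)^2 ≡ 11^2 = 121 ≡ 2 (mod 17)
11^4 = (11^2)^2 ≡ 2^2 = 4 ≡ 4 (mod 17)
11^6 = 11^4 · 11^2 ≡ 4 · 2 ≡ 8 (mod 17).
So s = 8; s⁻¹ ≡ 15 (mod 17).
m = c₂ · s⁻¹ mod 17 = 6 · 15 mod 17 = 5.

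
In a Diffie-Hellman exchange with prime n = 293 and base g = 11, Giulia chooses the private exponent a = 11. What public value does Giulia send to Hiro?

280

Public value = 11^11 (mod 293).
11^1 ≡ 11 (mod 293)
11^2 = (11^1)^2 ≡ 11^2 = 121 ≡ 121 (mod 293)
11^4 = (11^2)^2 ≡ 121^2 = 14641 ≡ 284 (mod 293)
11^8 = (11^4)^2 ≡ 284^2 = 80656 ≡ 81 (mod 293)
11^11 = 11^8 · 11^2 · 11^1 ≡ 81 · 121 · 11 ≡ 280 (mod 293).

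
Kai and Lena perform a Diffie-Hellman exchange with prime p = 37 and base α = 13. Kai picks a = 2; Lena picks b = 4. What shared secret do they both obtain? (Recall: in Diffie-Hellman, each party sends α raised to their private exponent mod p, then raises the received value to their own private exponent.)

9

Lena sends B = α^b mod p = 13^4 mod 37.
13^1 ≡ 13 (mod 37)
13^2 = (13^1)^2 ≡ 13^2 = 169 ≡ 21 (mod 37)
13^4 = (13^2)^2 ≡ 21^2 = 441 ≡ 34 (mod 37)
So B = 34. Kai then computes K = B^a mod p = 34^2 mod 37.
34^1 ≡ 34 (mod 37)
34^2 = (34^1)^2 ≡ 34^2 = 1156 ≡ 9 (mod 37)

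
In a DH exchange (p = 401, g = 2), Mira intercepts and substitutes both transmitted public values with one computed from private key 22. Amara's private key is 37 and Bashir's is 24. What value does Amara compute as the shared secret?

344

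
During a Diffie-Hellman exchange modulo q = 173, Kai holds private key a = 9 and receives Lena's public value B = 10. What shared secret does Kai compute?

142

Shared key K = 10^9 mod 173.
10^1 ≡ 10 (mod 173)
10^2 = (10^1)^2 ≡ 10^2 = 100 ≡ 100 (mod 173)
10^4 = (10^2)^2 ≡ 100^2 = 10000 ≡ 139 (mod 173)
10^8 = (10^4)^2 ≡ 139^2 = 19321 ≡ 118 (mod 173)
10^9 = 10^8 · 10^1 ≡ 118 · 10 ≡ 142 (mod 173).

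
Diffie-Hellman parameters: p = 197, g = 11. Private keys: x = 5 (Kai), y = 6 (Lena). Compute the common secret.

173

Kai sends A = g^x mod p = 11^5 mod 197.
11^1 ≡ 11 (mod 197)
11^2 = (11^1)^2 ≡ 11^2 = 121 ≡ 121 (mod 197)
11^4 = (11^2)^2 ≡ 121^2 = 14641 ≡ 63 (mod 197)
11^5 = 11^4 · 11^1 ≡ 63 · 11 ≡ 102 (mod 197).
So A = 102. Lena then computes K = A^y mod p = 102^6 mod 197.
102^1 ≡ 102 (mod 197)
102^2 = (102^1)^2 ≡ 102^2 = 10404 ≡ 160 (mod 197)
102^4 = (102^2)^2 ≡ 160^2 = 25600 ≡ 187 (mod 197)
102^6 = 102^4 · 102^2 ≡ 187 · 160 ≡ 173 (mod 197).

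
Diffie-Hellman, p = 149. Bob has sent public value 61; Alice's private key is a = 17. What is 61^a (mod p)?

26

Shared key K = 61^17 mod 149.
61^1 ≡ 61 (mod 149)
61^2 = (61^1)^2 ≡ 61^2 = 3721 ≡ 145 (mod 149)
61^4 = (61^2)^2 ≡ 145^2 = 21025 ≡ 16 (mod 149)
61^8 = (61^4)^2 ≡ 16^2 = 256 ≡ 107 (mod 149)
61^16 = (61^8)^2 ≡ 107^2 = 11449 ≡ 125 (mod 149)
61^17 = 61^16 · 61^1 ≡ 125 · 61 ≡ 26 (mod 149).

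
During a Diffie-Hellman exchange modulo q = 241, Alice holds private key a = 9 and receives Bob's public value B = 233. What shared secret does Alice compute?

233

Shared key K = 233^9 mod 241.
233^1 ≡ 233 (mod 241)
233^2 = (233^1)^2 ≡ 233^2 = 54289 ≡ 64 (mod 241)
233^4 = (233^2)^2 ≡ 64^2 = 4096 ≡ 240 (mod 241)
233^8 = (233^4)^2 ≡ 240^2 = 57600 ≡ 1 (mod 241)
233^9 = 233^8 · 233^1 ≡ 1 · 233 ≡ 233 (mod 241).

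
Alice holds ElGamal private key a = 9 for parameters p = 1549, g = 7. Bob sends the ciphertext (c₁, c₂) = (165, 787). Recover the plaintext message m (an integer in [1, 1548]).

373

Shared mask s = c₁^a mod p = 165^9 mod 1549.
165^1 ≡ 165 (mod 1549)
165^2 = (165^1)^2 ≡ 165^2 = 27225 ≡ 892 (mod 1549)
165^4 = (165^2)^2 ≡ 892^2 = 795664 ≡ 1027 (mod 1549)
165^8 = (165^4)^2 ≡ 1027^2 = 1054729 ≡ 1409 (mod 1549)
165^9 = 165^8 · 165^1 ≡ 1409 · 165 ≡ 135 (mod 1549).
So s = 135; s⁻¹ ≡ 1331 (mod 1549).
m = c₂ · s⁻¹ mod 1549 = 787 · 1331 mod 1549 = 373.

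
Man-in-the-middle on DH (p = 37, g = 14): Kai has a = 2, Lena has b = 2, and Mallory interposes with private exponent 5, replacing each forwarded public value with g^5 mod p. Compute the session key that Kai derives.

27

Kai receives Mallory's public value M = 14^5 mod 37 instead of the honest one.
14^1 ≡ 14 (mod 37)
14^2 = (14^1)^2 ≡ 14^2 = 196 ≡ 11 (mod 37)
14^4 = (14^2)^2 ≡ 11^2 = 121 ≡ 10 (mod 37)
14^5 = 14^4 · 14^1 ≡ 10 · 14 ≡ 29 (mod 37).
So M = 29. Kai computes K = M^2 mod 37.
29^1 ≡ 29 (mod 37)
29^2 = (29^1)^2 ≡ 29^2 = 841 ≡ 27 (mod 37)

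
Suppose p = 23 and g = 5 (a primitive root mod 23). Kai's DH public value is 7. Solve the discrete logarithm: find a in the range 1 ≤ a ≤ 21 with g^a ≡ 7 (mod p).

19

Try successive powers of 5 modulo 23:
5^1 ≡ 5
5^2 ≡ 2
5^3 ≡ 10
5^4 ≡ 4
5^5 ≡ 20
5^6 ≡ 8
5^7 ≡ 17
5^8 ≡ 16
5^9 ≡ 11
5^10 ≡ 9
5^11 ≡ 22
5^12 ≡ 18
5^13 ≡ 21
5^14 ≡ 13
5^15 ≡ 19
5^16 ≡ 3
5^17 ≡ 15
5^18 ≡ 6
5^19 ≡ 7
Found: a = 19.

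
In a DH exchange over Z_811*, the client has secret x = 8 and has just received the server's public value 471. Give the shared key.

387

Shared key K = 471^8 mod 811.
471^1 ≡ 471 (mod 811)
471^2 = (471^1)^2 ≡ 471^2 = 221841 ≡ 438 (mod 811)
471^4 = (471^2)^2 ≡ 438^2 = 191844 ≡ 448 (mod 811)
471^8 = (471^4)^2 ≡ 448^2 = 200704 ≡ 387 (mod 811)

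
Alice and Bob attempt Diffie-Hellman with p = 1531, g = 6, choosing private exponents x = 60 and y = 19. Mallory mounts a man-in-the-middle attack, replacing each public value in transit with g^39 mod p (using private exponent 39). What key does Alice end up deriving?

45

Alice receives Mallory's public value M = 6^39 mod 1531 instead of the honest one.
6^1 ≡ 6 (mod 1531)
6^2 = (6^1)^2 ≡ 6^2 = 36 ≡ 36 (mod 1531)
6^4 = (6^2)^2 ≡ 36^2 = 1296 ≡ 1296 (mod 1531)
6^8 = (6^4)^2 ≡ 1296^2 = 1679616 ≡ 109 (mod 1531)
6^16 = (6^8)^2 ≡ 109^2 = 11881 ≡ 1164 (mod 1531)
6^32 = (6^16)^2 ≡ 1164^2 = 1354896 ≡ 1492 (mod 1531)
6^39 = 6^32 · 6^4 · 6^2 · 6^1 ≡ 1492 · 1296 · 36 · 6 ≡ 57 (mod 1531).
So M = 57. Alice computes K = M^60 mod 1531.
57^1 ≡ 57 (mod 1531)
57^2 = (57^1)^2 ≡ 57^2 = 3249 ≡ 187 (mod 1531)
57^4 = (57^2)^2 ≡ 187^2 = 34969 ≡ 1287 (mod 1531)
57^8 = (57^4)^2 ≡ 1287^2 = 1656369 ≡ 1358 (mod 1531)
57^16 = (57^8)^2 ≡ 1358^2 = 1844164 ≡ 840 (mod 1531)
57^32 = (57^16)^2 ≡ 840^2 = 705600 ≡ 1340 (mod 1531)
57^60 = 57^32 · 57^16 · 57^8 · 57^4 ≡ 1340 · 840 · 1358 · 1287 ≡ 45 (mod 1531).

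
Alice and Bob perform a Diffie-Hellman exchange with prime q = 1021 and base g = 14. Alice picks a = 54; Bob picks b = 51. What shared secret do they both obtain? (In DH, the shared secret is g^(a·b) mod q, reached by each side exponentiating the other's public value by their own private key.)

802

Bob sends B = g^b mod q = 14^51 mod 1021.
14^1 ≡ 14 (mod 1021)
14^2 = (14^1)^2 ≡ 14^2 = 196 ≡ 196 (mod 1021)
14^4 = (14^2)^2 ≡ 196^2 = 38416 ≡ 639 (mod 1021)
14^8 = (14^4)^2 ≡ 639^2 = 408321 ≡ 942 (mod 1021)
14^16 = (14^8)^2 ≡ 942^2 = 887364 ≡ 115 (mod 1021)
14^32 = (14^16)^2 ≡ 115^2 = 13225 ≡ 973 (mod 1021)
14^51 = 14^32 · 14^16 · 14^2 · 14^1 ≡ 973 · 115 · 196 · 14 ≡ 676 (mod 1021).
So B = 676. Alice then computes K = B^a mod q = 676^54 mod 1021.
676^1 ≡ 676 (mod 1021)
676^2 = (676^1)^2 ≡ 676^2 = 456976 ≡ 589 (mod 1021)
676^4 = (676^2)^2 ≡ 589^2 = 346921 ≡ 802 (mod 1021)
676^8 = (676^4)^2 ≡ 802^2 = 643204 ≡ 995 (mod 1021)
676^16 = (676^8)^2 ≡ 995^2 = 990025 ≡ 676 (mod 1021)
676^32 = (676^16)^2 ≡ 676^2 = 456976 ≡ 589 (mod 1021)
676^54 = 676^32 · 676^16 · 676^4 · 676^2 ≡ 589 · 676 · 802 · 589 ≡ 802 (mod 1021).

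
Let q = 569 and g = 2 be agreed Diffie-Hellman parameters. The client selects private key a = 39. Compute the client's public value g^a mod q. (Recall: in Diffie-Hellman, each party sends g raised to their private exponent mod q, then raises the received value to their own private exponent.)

442

Public value = 2^39 mod 569.
2^1 ≡ 2 (mod 569)
2^2 = (2^1)^2 ≡ 2^2 = 4 ≡ 4 (mod 569)
2^4 = (2^2)^2 ≡ 4^2 = 16 ≡ 16 (mod 569)
2^8 = (2^4)^2 ≡ 16^2 = 256 ≡ 256 (mod 569)
2^16 = (2^8)^2 ≡ 256^2 = 65536 ≡ 101 (mod 569)
2^32 = (2^16)^2 ≡ 101^2 = 10201 ≡ 528 (mod 569)
2^39 = 2^32 · 2^4 · 2^2 · 2^1 ≡ 528 · 16 · 4 · 2 ≡ 442 (mod 569).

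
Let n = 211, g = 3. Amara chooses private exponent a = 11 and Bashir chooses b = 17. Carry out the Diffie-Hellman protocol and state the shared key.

Bashir sends B = g^b mod n = 3^17 mod 211.
3^1 ≡ 3 (mod 211)
3^2 = (3^1)^2 ≡ 3^2 = 9 ≡ 9 (mod 211)
3^4 = (3^2)^2 ≡ 9^2 = 81 ≡ 81 (mod 211)
3^8 = (3^4)^2 ≡ 81^2 = 6561 ≡ 20 (mod 211)
3^16 = (3^8)^2 ≡ 20^2 = 400 ≡ 189 (mod 211)
3^17 = 3^16 · 3^1 ≡ 189 · 3 ≡ 145 (mod 211).
So B = 145. Amara then computes K = B^a mod n = 145^11 mod 211.
145^1 ≡ 145 (mod 211)
145^2 = (145^1)^2 ≡ 145^2 = 21025 ≡ 136 (mod 211)
145^4 = (145^2)^2 ≡ 136^2 = 18496 ≡ 139 (mod 211)
145^8 = (145^4)^2 ≡ 139^2 = 19321 ≡ 120 (mod 211)
145^11 = 145^8 · 145^2 · 145^1 ≡ 120 · 136 · 145 ≡ 35 (mod 211).

35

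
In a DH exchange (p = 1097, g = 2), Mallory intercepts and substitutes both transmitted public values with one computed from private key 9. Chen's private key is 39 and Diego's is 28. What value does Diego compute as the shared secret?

494

Diego receives Mallory's public value M = 2^9 mod 1097 instead of the honest one.
2^1 ≡ 2 (mod 1097)
2^2 = (2^1)^2 ≡ 2^2 = 4 ≡ 4 (mod 1097)
2^4 = (2^2)^2 ≡ 4^2 = 16 ≡ 16 (mod 1097)
2^8 = (2^4)^2 ≡ 16^2 = 256 ≡ 256 (mod 1097)
2^9 = 2^8 · 2^1 ≡ 256 · 2 ≡ 512 (mod 1097).
So M = 512. Diego computes K = M^28 mod 1097.
512^1 ≡ 512 (mod 1097)
512^2 = (512^1)^2 ≡ 512^2 = 262144 ≡ 1058 (mod 1097)
512^4 = (512^2)^2 ≡ 1058^2 = 1119364 ≡ 424 (mod 1097)
512^8 = (512^4)^2 ≡ 424^2 = 179776 ≡ 965 (mod 1097)
512^16 = (512^8)^2 ≡ 965^2 = 931225 ≡ 969 (mod 1097)
512^28 = 512^16 · 512^8 · 512^4 ≡ 969 · 965 · 424 ≡ 494 (mod 1097).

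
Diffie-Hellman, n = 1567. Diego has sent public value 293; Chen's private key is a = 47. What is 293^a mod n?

Shared key K = 293^47 mod 1567.
293^1 ≡ 293 (mod 1567)
293^2 = (293^1)^2 ≡ 293^2 = 85849 ≡ 1231 (mod 1567)
293^4 = (293^2)^2 ≡ 1231^2 = 1515361 ≡ 72 (mod 1567)
293^8 = (293^4)^2 ≡ 72^2 = 5184 ≡ 483 (mod 1567)
293^16 = (293^8)^2 ≡ 483^2 = 233289 ≡ 1373 (mod 1567)
293^32 = (293^16)^2 ≡ 1373^2 = 1885129 ≡ 28 (mod 1567)
293^47 = 293^32 · 293^8 · 293^4 · 293^2 · 293^1 ≡ 28 · 483 · 72 · 1231 · 293 ≡ 297 (mod 1567).

297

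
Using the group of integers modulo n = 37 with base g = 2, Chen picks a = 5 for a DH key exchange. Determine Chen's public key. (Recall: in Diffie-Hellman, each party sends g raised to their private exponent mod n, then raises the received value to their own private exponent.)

32

Public value = 2^5 mod 37.
2^1 ≡ 2 (mod 37)
2^2 = (2^1)^2 ≡ 2^2 = 4 ≡ 4 (mod 37)
2^4 = (2^2)^2 ≡ 4^2 = 16 ≡ 16 (mod 37)
2^5 = 2^4 · 2^1 ≡ 16 · 2 ≡ 32 (mod 37).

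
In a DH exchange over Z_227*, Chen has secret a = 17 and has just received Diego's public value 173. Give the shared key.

Shared key K = 173^17 mod 227.
173^1 ≡ 173 (mod 227)
173^2 = (173^1)^2 ≡ 173^2 = 29929 ≡ 192 (mod 227)
173^4 = (173^2)^2 ≡ 192^2 = 36864 ≡ 90 (mod 227)
173^8 = (173^4)^2 ≡ 90^2 = 8100 ≡ 155 (mod 227)
173^16 = (173^8)^2 ≡ 155^2 = 24025 ≡ 190 (mod 227)
173^17 = 173^16 · 173^1 ≡ 190 · 173 ≡ 182 (mod 227).

182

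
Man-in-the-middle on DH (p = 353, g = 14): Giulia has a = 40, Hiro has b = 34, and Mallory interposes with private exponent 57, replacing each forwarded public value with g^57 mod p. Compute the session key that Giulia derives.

146

Giulia receives Mallory's public value M = 14^57 mod 353 instead of the honest one.
14^1 ≡ 14 (mod 353)
14^2 = (14^1)^2 ≡ 14^2 = 196 ≡ 196 (mod 353)
14^4 = (14^2)^2 ≡ 196^2 = 38416 ≡ 292 (mod 353)
14^8 = (14^4)^2 ≡ 292^2 = 85264 ≡ 191 (mod 353)
14^16 = (14^8)^2 ≡ 191^2 = 36481 ≡ 122 (mod 353)
14^32 = (14^16)^2 ≡ 122^2 = 14884 ≡ 58 (mod 353)
14^57 = 14^32 · 14^16 · 14^8 · 14^1 ≡ 58 · 122 · 191 · 14 ≡ 71 (mod 353).
So M = 71. Giulia computes K = M^40 mod 353.
71^1 ≡ 71 (mod 353)
71^2 = (71^1)^2 ≡ 71^2 = 5041 ≡ 99 (mod 353)
71^4 = (71^2)^2 ≡ 99^2 = 9801 ≡ 270 (mod 353)
71^8 = (71^4)^2 ≡ 270^2 = 72900 ≡ 182 (mod 353)
71^16 = (71^8)^2 ≡ 182^2 = 33124 ≡ 295 (mod 353)
71^32 = (71^16)^2 ≡ 295^2 = 87025 ≡ 187 (mod 353)
71^40 = 71^32 · 71^8 ≡ 187 · 182 ≡ 146 (mod 353).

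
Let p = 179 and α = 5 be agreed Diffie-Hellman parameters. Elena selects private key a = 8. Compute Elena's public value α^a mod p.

Public value = 5^8 mod 179.
5^1 ≡ 5 (mod 179)
5^2 = (5^1)^2 ≡ 5^2 = 25 ≡ 25 (mod 179)
5^4 = (5^2)^2 ≡ 25^2 = 625 ≡ 88 (mod 179)
5^8 = (5^4)^2 ≡ 88^2 = 7744 ≡ 47 (mod 179)

47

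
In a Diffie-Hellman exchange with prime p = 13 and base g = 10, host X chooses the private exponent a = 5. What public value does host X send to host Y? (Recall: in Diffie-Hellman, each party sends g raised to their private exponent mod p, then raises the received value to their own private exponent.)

Public value = 10^5 mod 13.
10^1 ≡ 10 (mod 13)
10^2 = (10^1)^2 ≡ 10^2 = 100 ≡ 9 (mod 13)
10^4 = (10^2)^2 ≡ 9^2 = 81 ≡ 3 (mod 13)
10^5 = 10^4 · 10^1 ≡ 3 · 10 ≡ 4 (mod 13).

4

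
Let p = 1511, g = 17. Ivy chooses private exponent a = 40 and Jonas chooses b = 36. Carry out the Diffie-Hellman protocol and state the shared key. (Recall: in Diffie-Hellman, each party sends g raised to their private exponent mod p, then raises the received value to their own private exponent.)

473

Jonas sends B = g^b mod p = 17^36 mod 1511.
17^1 ≡ 17 (mod 1511)
17^2 = (17^1)^2 ≡ 17^2 = 289 ≡ 289 (mod 1511)
17^4 = (17^2)^2 ≡ 289^2 = 83521 ≡ 416 (mod 1511)
17^8 = (17^4)^2 ≡ 416^2 = 173056 ≡ 802 (mod 1511)
17^16 = (17^8)^2 ≡ 802^2 = 643204 ≡ 1029 (mod 1511)
17^32 = (17^16)^2 ≡ 1029^2 = 1058841 ≡ 1141 (mod 1511)
17^36 = 17^32 · 17^4 ≡ 1141 · 416 ≡ 202 (mod 1511).
So B = 202. Ivy then computes K = B^a mod p = 202^40 mod 1511.
202^1 ≡ 202 (mod 1511)
202^2 = (202^1)^2 ≡ 202^2 = 40804 ≡ 7 (mod 1511)
202^4 = (202^2)^2 ≡ 7^2 = 49 ≡ 49 (mod 1511)
202^8 = (202^4)^2 ≡ 49^2 = 2401 ≡ 890 (mod 1511)
202^16 = (202^8)^2 ≡ 890^2 = 792100 ≡ 336 (mod 1511)
202^32 = (202^16)^2 ≡ 336^2 = 112896 ≡ 1082 (mod 1511)
202^40 = 202^32 · 202^8 ≡ 1082 · 890 ≡ 473 (mod 1511).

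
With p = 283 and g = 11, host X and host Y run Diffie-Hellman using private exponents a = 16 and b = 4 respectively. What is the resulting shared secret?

Host X sends A = g^a mod p = 11^16 mod 283.
11^1 ≡ 11 (mod 283)
11^2 = (11^1)^2 ≡ 11^2 = 121 ≡ 121 (mod 283)
11^4 = (11^2)^2 ≡ 121^2 = 14641 ≡ 208 (mod 283)
11^8 = (11^4)^2 ≡ 208^2 = 43264 ≡ 248 (mod 283)
11^16 = (11^8)^2 ≡ 248^2 = 61504 ≡ 93 (mod 283)
So A = 93. Host Y then computes K = A^b mod p = 93^4 mod 283.
93^1 ≡ 93 (mod 283)
93^2 = (93^1)^2 ≡ 93^2 = 8649 ≡ 159 (mod 283)
93^4 = (93^2)^2 ≡ 159^2 = 25281 ≡ 94 (mod 283)

94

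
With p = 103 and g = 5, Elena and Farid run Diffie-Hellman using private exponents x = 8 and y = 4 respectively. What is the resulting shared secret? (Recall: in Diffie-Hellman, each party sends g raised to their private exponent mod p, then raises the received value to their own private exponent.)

Elena sends A = g^x mod p = 5^8 mod 103.
5^1 ≡ 5 (mod 103)
5^2 = (5^1)^2 ≡ 5^2 = 25 ≡ 25 (mod 103)
5^4 = (5^2)^2 ≡ 25^2 = 625 ≡ 7 (mod 103)
5^8 = (5^4)^2 ≡ 7^2 = 49 ≡ 49 (mod 103)
So A = 49. Farid then computes K = A^y mod p = 49^4 mod 103.
49^1 ≡ 49 (mod 103)
49^2 = (49^1)^2 ≡ 49^2 = 2401 ≡ 32 (mod 103)
49^4 = (49^2)^2 ≡ 32^2 = 1024 ≡ 97 (mod 103)

97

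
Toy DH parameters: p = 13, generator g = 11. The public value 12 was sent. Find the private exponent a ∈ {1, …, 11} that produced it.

6

Try successive powers of 11 modulo 13:
11^1 ≡ 11
11^2 ≡ 4
11^3 ≡ 5
11^4 ≡ 3
11^5 ≡ 7
11^6 ≡ 12
Found: a = 6.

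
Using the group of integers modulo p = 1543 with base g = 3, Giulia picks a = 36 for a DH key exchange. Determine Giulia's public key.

Public value = 3^36 (mod 1543).
3^1 ≡ 3 (mod 1543)
3^2 = (3^1)^2 ≡ 3^2 = 9 ≡ 9 (mod 1543)
3^4 = (3^2)^2 ≡ 9^2 = 81 ≡ 81 (mod 1543)
3^8 = (3^4)^2 ≡ 81^2 = 6561 ≡ 389 (mod 1543)
3^16 = (3^8)^2 ≡ 389^2 = 151321 ≡ 107 (mod 1543)
3^32 = (3^16)^2 ≡ 107^2 = 11449 ≡ 648 (mod 1543)
3^36 = 3^32 · 3^4 ≡ 648 · 81 ≡ 26 (mod 1543).

26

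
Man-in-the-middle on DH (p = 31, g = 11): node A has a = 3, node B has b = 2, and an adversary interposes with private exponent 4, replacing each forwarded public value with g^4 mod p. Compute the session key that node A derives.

16

Node A receives an adversary's public value M = 11^4 mod 31 instead of the honest one.
11^1 ≡ 11 (mod 31)
11^2 = (11^1)^2 ≡ 11^2 = 121 ≡ 28 (mod 31)
11^4 = (11^2)^2 ≡ 28^2 = 784 ≡ 9 (mod 31)
So M = 9. Node A computes K = M^3 mod 31.
9^1 ≡ 9 (mod 31)
9^2 = (9^1)^2 ≡ 9^2 = 81 ≡ 19 (mod 31)
9^3 = 9^2 · 9^1 ≡ 19 · 9 ≡ 16 (mod 31).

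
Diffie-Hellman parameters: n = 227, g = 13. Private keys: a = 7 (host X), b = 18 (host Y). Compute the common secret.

Host X sends A = g^a mod n = 13^7 mod 227.
13^1 ≡ 13 (mod 227)
13^2 = (13^1)^2 ≡ 13^2 = 169 ≡ 169 (mod 227)
13^4 = (13^2)^2 ≡ 169^2 = 28561 ≡ 186 (mod 227)
13^7 = 13^4 · 13^2 · 13^1 ≡ 186 · 169 · 13 ≡ 42 (mod 227).
So A = 42. Host Y then computes K = A^b mod n = 42^18 mod 227.
42^1 ≡ 42 (mod 227)
42^2 = (42^1)^2 ≡ 42^2 = 1764 ≡ 175 (mod 227)
42^4 = (42^2)^2 ≡ 175^2 = 30625 ≡ 207 (mod 227)
42^8 = (42^4)^2 ≡ 207^2 = 42849 ≡ 173 (mod 227)
42^16 = (42^8)^2 ≡ 173^2 = 29929 ≡ 192 (mod 227)
42^18 = 42^16 · 42^2 ≡ 192 · 175 ≡ 4 (mod 227).

4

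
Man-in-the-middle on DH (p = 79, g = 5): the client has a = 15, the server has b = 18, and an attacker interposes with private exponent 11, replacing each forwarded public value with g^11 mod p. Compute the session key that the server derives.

46

The server receives an attacker's public value M = 5^11 mod 79 instead of the honest one.
5^1 ≡ 5 (mod 79)
5^2 = (5^1)^2 ≡ 5^2 = 25 ≡ 25 (mod 79)
5^4 = (5^2)^2 ≡ 25^2 = 625 ≡ 72 (mod 79)
5^8 = (5^4)^2 ≡ 72^2 = 5184 ≡ 49 (mod 79)
5^11 = 5^8 · 5^2 · 5^1 ≡ 49 · 25 · 5 ≡ 42 (mod 79).
So M = 42. The server computes K = M^18 mod 79.
42^1 ≡ 42 (mod 79)
42^2 = (42^1)^2 ≡ 42^2 = 1764 ≡ 26 (mod 79)
42^4 = (42^2)^2 ≡ 26^2 = 676 ≡ 44 (mod 79)
42^8 = (42^4)^2 ≡ 44^2 = 1936 ≡ 40 (mod 79)
42^16 = (42^8)^2 ≡ 40^2 = 1600 ≡ 20 (mod 79)
42^18 = 42^16 · 42^2 ≡ 20 · 26 ≡ 46 (mod 79).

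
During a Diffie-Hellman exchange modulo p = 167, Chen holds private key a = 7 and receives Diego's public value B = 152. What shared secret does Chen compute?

162

Shared key K = 152^7 mod 167.
152^1 ≡ 152 (mod 167)
152^2 = (152^1)^2 ≡ 152^2 = 23104 ≡ 58 (mod 167)
152^4 = (152^2)^2 ≡ 58^2 = 3364 ≡ 24 (mod 167)
152^7 = 152^4 · 152^2 · 152^1 ≡ 24 · 58 · 152 ≡ 162 (mod 167).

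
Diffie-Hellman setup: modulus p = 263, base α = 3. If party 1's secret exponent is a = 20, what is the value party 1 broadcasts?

Public value = 3^20 (mod 263).
3^1 ≡ 3 (mod 263)
3^2 = (3^1)^2 ≡ 3^2 = 9 ≡ 9 (mod 263)
3^4 = (3^2)^2 ≡ 9^2 = 81 ≡ 81 (mod 263)
3^8 = (3^4)^2 ≡ 81^2 = 6561 ≡ 249 (mod 263)
3^16 = (3^8)^2 ≡ 249^2 = 62001 ≡ 196 (mod 263)
3^20 = 3^16 · 3^4 ≡ 196 · 81 ≡ 96 (mod 263).

96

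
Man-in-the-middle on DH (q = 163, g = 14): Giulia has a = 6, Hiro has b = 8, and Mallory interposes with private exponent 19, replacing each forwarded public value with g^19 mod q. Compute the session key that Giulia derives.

Giulia receives Mallory's public value M = 14^19 mod 163 instead of the honest one.
14^1 ≡ 14 (mod 163)
14^2 = (14^1)^2 ≡ 14^2 = 196 ≡ 33 (mod 163)
14^4 = (14^2)^2 ≡ 33^2 = 1089 ≡ 111 (mod 163)
14^8 = (14^4)^2 ≡ 111^2 = 12321 ≡ 96 (mod 163)
14^16 = (14^8)^2 ≡ 96^2 = 9216 ≡ 88 (mod 163)
14^19 = 14^16 · 14^2 · 14^1 ≡ 88 · 33 · 14 ≡ 69 (mod 163).
So M = 69. Giulia computes K = M^6 mod 163.
69^1 ≡ 69 (mod 163)
69^2 = (69^1)^2 ≡ 69^2 = 4761 ≡ 34 (mod 163)
69^4 = (69^2)^2 ≡ 34^2 = 1156 ≡ 15 (mod 163)
69^6 = 69^4 · 69^2 ≡ 15 · 34 ≡ 21 (mod 163).

21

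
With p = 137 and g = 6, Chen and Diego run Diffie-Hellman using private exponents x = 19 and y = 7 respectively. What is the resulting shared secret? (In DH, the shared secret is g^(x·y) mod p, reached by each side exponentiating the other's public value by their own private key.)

111

Chen sends A = g^x mod p = 6^19 mod 137.
6^1 ≡ 6 (mod 137)
6^2 = (6^1)^2 ≡ 6^2 = 36 ≡ 36 (mod 137)
6^4 = (6^2)^2 ≡ 36^2 = 1296 ≡ 63 (mod 137)
6^8 = (6^4)^2 ≡ 63^2 = 3969 ≡ 133 (mod 137)
6^16 = (6^8)^2 ≡ 133^2 = 17689 ≡ 16 (mod 137)
6^19 = 6^16 · 6^2 · 6^1 ≡ 16 · 36 · 6 ≡ 31 (mod 137).
So A = 31. Diego then computes K = A^y mod p = 31^7 mod 137.
31^1 ≡ 31 (mod 137)
31^2 = (31^1)^2 ≡ 31^2 = 961 ≡ 2 (mod 137)
31^4 = (31^2)^2 ≡ 2^2 = 4 ≡ 4 (mod 137)
31^7 = 31^4 · 31^2 · 31^1 ≡ 4 · 2 · 31 ≡ 111 (mod 137).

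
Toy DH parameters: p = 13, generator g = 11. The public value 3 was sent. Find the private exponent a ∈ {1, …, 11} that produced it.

Try successive powers of 11 modulo 13:
11^1 ≡ 11
11^2 ≡ 4
11^3 ≡ 5
11^4 ≡ 3
Found: a = 4.

4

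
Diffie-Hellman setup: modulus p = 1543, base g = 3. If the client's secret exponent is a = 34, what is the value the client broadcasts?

Public value = 3^34 mod 1543.
3^1 ≡ 3 (mod 1543)
3^2 = (3^1)^2 ≡ 3^2 = 9 ≡ 9 (mod 1543)
3^4 = (3^2)^2 ≡ 9^2 = 81 ≡ 81 (mod 1543)
3^8 = (3^4)^2 ≡ 81^2 = 6561 ≡ 389 (mod 1543)
3^16 = (3^8)^2 ≡ 389^2 = 151321 ≡ 107 (mod 1543)
3^32 = (3^16)^2 ≡ 107^2 = 11449 ≡ 648 (mod 1543)
3^34 = 3^32 · 3^2 ≡ 648 · 9 ≡ 1203 (mod 1543).

1203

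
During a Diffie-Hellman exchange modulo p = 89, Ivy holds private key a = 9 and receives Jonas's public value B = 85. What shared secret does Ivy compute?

Shared key K = 85^9 mod 89.
85^1 ≡ 85 (mod 89)
85^2 = (85^1)^2 ≡ 85^2 = 7225 ≡ 16 (mod 89)
85^4 = (85^2)^2 ≡ 16^2 = 256 ≡ 78 (mod 89)
85^8 = (85^4)^2 ≡ 78^2 = 6084 ≡ 32 (mod 89)
85^9 = 85^8 · 85^1 ≡ 32 · 85 ≡ 50 (mod 89).

50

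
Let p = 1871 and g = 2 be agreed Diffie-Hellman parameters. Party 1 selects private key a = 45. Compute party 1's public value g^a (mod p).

Public value = 2^45 (mod 1871).
2^1 ≡ 2 (mod 1871)
2^2 = (2^1)^2 ≡ 2^2 = 4 ≡ 4 (mod 1871)
2^4 = (2^2)^2 ≡ 4^2 = 16 ≡ 16 (mod 1871)
2^8 = (2^4)^2 ≡ 16^2 = 256 ≡ 256 (mod 1871)
2^16 = (2^8)^2 ≡ 256^2 = 65536 ≡ 51 (mod 1871)
2^32 = (2^16)^2 ≡ 51^2 = 2601 ≡ 730 (mod 1871)
2^45 = 2^32 · 2^8 · 2^4 · 2^1 ≡ 730 · 256 · 16 · 2 ≡ 444 (mod 1871).

444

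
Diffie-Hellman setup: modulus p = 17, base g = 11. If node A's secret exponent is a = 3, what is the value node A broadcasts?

5

Public value = 11^3 mod 17.
11^1 ≡ 11 (mod 17)
11^2 = (11^1)^2 ≡ 11^2 = 121 ≡ 2 (mod 17)
11^3 = 11^2 · 11^1 ≡ 2 · 11 ≡ 5 (mod 17).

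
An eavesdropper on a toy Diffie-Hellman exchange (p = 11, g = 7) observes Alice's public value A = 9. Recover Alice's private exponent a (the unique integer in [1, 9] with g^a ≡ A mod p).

8

Try successive powers of 7 modulo 11:
7^1 ≡ 7
7^2 ≡ 5
7^3 ≡ 2
7^4 ≡ 3
7^5 ≡ 10
7^6 ≡ 4
7^7 ≡ 6
7^8 ≡ 9
Found: a = 8.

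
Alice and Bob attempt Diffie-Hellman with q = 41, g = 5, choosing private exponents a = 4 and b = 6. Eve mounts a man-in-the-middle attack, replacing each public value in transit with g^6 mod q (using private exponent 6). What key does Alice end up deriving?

Alice receives Eve's public value M = 5^6 mod 41 instead of the honest one.
5^1 ≡ 5 (mod 41)
5^2 = (5^1)^2 ≡ 5^2 = 25 ≡ 25 (mod 41)
5^4 = (5^2)^2 ≡ 25^2 = 625 ≡ 10 (mod 41)
5^6 = 5^4 · 5^2 ≡ 10 · 25 ≡ 4 (mod 41).
So M = 4. Alice computes K = M^4 mod 41.
4^1 ≡ 4 (mod 41)
4^2 = (4^1)^2 ≡ 4^2 = 16 ≡ 16 (mod 41)
4^4 = (4^2)^2 ≡ 16^2 = 256 ≡ 10 (mod 41)

10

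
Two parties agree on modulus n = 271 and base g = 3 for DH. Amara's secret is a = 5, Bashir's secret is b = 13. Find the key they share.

243

Amara sends A = g^a mod n = 3^5 mod 271.
3^1 ≡ 3 (mod 271)
3^2 = (3^1)^2 ≡ 3^2 = 9 ≡ 9 (mod 271)
3^4 = (3^2)^2 ≡ 9^2 = 81 ≡ 81 (mod 271)
3^5 = 3^4 · 3^1 ≡ 81 · 3 ≡ 243 (mod 271).
So A = 243. Bashir then computes K = A^b mod n = 243^13 mod 271.
243^1 ≡ 243 (mod 271)
243^2 = (243^1)^2 ≡ 243^2 = 59049 ≡ 242 (mod 271)
243^4 = (243^2)^2 ≡ 242^2 = 58564 ≡ 28 (mod 271)
243^8 = (243^4)^2 ≡ 28^2 = 784 ≡ 242 (mod 271)
243^13 = 243^8 · 243^4 · 243^1 ≡ 242 · 28 · 243 ≡ 243 (mod 271).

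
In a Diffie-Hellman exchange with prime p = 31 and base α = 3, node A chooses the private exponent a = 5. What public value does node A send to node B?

Public value = 3^5 mod 31.
3^1 ≡ 3 (mod 31)
3^2 = (3^1)^2 ≡ 3^2 = 9 ≡ 9 (mod 31)
3^4 = (3^2)^2 ≡ 9^2 = 81 ≡ 19 (mod 31)
3^5 = 3^4 · 3^1 ≡ 19 · 3 ≡ 26 (mod 31).

26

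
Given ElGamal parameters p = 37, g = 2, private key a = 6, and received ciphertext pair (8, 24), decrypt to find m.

Shared mask s = c₁^a mod p = 8^6 mod 37.
8^1 ≡ 8 (mod 37)
8^2 = (8^1)^2 ≡ 8^2 = 64 ≡ 27 (mod 37)
8^4 = (8^2)^2 ≡ 27^2 = 729 ≡ 26 (mod 37)
8^6 = 8^4 · 8^2 ≡ 26 · 27 ≡ 36 (mod 37).
So s = 36; s⁻¹ ≡ 36 (mod 37).
m = c₂ · s⁻¹ mod 37 = 24 · 36 mod 37 = 13.

13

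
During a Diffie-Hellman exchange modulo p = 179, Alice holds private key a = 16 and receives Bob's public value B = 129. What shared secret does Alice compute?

59

Shared key K = 129^16 mod 179.
129^1 ≡ 129 (mod 179)
129^2 = (129^1)^2 ≡ 129^2 = 16641 ≡ 173 (mod 179)
129^4 = (129^2)^2 ≡ 173^2 = 29929 ≡ 36 (mod 179)
129^8 = (129^4)^2 ≡ 36^2 = 1296 ≡ 43 (mod 179)
129^16 = (129^8)^2 ≡ 43^2 = 1849 ≡ 59 (mod 179)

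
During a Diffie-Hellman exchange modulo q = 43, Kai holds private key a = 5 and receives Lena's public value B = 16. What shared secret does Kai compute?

Shared key K = 16^5 mod 43.
16^1 ≡ 16 (mod 43)
16^2 = (16^1)^2 ≡ 16^2 = 256 ≡ 41 (mod 43)
16^4 = (16^2)^2 ≡ 41^2 = 1681 ≡ 4 (mod 43)
16^5 = 16^4 · 16^1 ≡ 4 · 16 ≡ 21 (mod 43).

21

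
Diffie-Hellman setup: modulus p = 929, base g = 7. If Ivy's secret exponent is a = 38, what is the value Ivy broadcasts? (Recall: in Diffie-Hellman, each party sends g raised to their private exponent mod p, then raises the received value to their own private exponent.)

Public value = 7^38 (mod 929).
7^1 ≡ 7 (mod 929)
7^2 = (7^1)^2 ≡ 7^2 = 49 ≡ 49 (mod 929)
7^4 = (7^2)^2 ≡ 49^2 = 2401 ≡ 543 (mod 929)
7^8 = (7^4)^2 ≡ 543^2 = 294849 ≡ 356 (mod 929)
7^16 = (7^8)^2 ≡ 356^2 = 126736 ≡ 392 (mod 929)
7^32 = (7^16)^2 ≡ 392^2 = 153664 ≡ 379 (mod 929)
7^38 = 7^32 · 7^4 · 7^2 ≡ 379 · 543 · 49 ≡ 687 (mod 929).

687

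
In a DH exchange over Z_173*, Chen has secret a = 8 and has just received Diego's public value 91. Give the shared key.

100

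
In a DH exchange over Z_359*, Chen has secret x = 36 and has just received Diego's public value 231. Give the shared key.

Shared key K = 231^36 mod 359.
231^1 ≡ 231 (mod 359)
231^2 = (231^1)^2 ≡ 231^2 = 53361 ≡ 229 (mod 359)
231^4 = (231^2)^2 ≡ 229^2 = 52441 ≡ 27 (mod 359)
231^8 = (231^4)^2 ≡ 27^2 = 729 ≡ 11 (mod 359)
231^16 = (231^8)^2 ≡ 11^2 = 121 ≡ 121 (mod 359)
231^32 = (231^16)^2 ≡ 121^2 = 14641 ≡ 281 (mod 359)
231^36 = 231^32 · 231^4 ≡ 281 · 27 ≡ 48 (mod 359).

48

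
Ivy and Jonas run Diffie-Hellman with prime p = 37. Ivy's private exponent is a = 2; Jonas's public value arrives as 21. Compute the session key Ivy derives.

34

Shared key K = 21^2 mod 37.
21^1 ≡ 21 (mod 37)
21^2 = (21^1)^2 ≡ 21^2 = 441 ≡ 34 (mod 37)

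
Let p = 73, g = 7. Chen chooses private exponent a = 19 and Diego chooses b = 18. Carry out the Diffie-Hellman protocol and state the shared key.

Chen sends A = g^a mod p = 7^19 mod 73.
7^1 ≡ 7 (mod 73)
7^2 = (7^1)^2 ≡ 7^2 = 49 ≡ 49 (mod 73)
7^4 = (7^2)^2 ≡ 49^2 = 2401 ≡ 65 (mod 73)
7^8 = (7^4)^2 ≡ 65^2 = 4225 ≡ 64 (mod 73)
7^16 = (7^8)^2 ≡ 64^2 = 4096 ≡ 8 (mod 73)
7^19 = 7^16 · 7^2 · 7^1 ≡ 8 · 49 · 7 ≡ 43 (mod 73).
So A = 43. Diego then computes K = A^b mod p = 43^18 mod 73.
43^1 ≡ 43 (mod 73)
43^2 = (43^1)^2 ≡ 43^2 = 1849 ≡ 24 (mod 73)
43^4 = (43^2)^2 ≡ 24^2 = 576 ≡ 65 (mod 73)
43^8 = (43^4)^2 ≡ 65^2 = 4225 ≡ 64 (mod 73)
43^16 = (43^8)^2 ≡ 64^2 = 4096 ≡ 8 (mod 73)
43^18 = 43^16 · 43^2 ≡ 8 · 24 ≡ 46 (mod 73).

46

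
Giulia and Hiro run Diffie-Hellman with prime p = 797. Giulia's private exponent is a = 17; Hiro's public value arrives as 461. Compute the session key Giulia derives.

757

Shared key K = 461^17 mod 797.
461^1 ≡ 461 (mod 797)
461^2 = (461^1)^2 ≡ 461^2 = 212521 ≡ 519 (mod 797)
461^4 = (461^2)^2 ≡ 519^2 = 269361 ≡ 772 (mod 797)
461^8 = (461^4)^2 ≡ 772^2 = 595984 ≡ 625 (mod 797)
461^16 = (461^8)^2 ≡ 625^2 = 390625 ≡ 95 (mod 797)
461^17 = 461^16 · 461^1 ≡ 95 · 461 ≡ 757 (mod 797).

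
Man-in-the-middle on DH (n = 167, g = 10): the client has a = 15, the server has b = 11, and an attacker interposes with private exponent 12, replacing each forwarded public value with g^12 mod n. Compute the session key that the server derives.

115

The server receives an attacker's public value M = 10^12 mod 167 instead of the honest one.
10^1 ≡ 10 (mod 167)
10^2 = (10^1)^2 ≡ 10^2 = 100 ≡ 100 (mod 167)
10^4 = (10^2)^2 ≡ 100^2 = 10000 ≡ 147 (mod 167)
10^8 = (10^4)^2 ≡ 147^2 = 21609 ≡ 66 (mod 167)
10^12 = 10^8 · 10^4 ≡ 66 · 147 ≡ 16 (mod 167).
So M = 16. The server computes K = M^11 mod 167.
16^1 ≡ 16 (mod 167)
16^2 = (16^1)^2 ≡ 16^2 = 256 ≡ 89 (mod 167)
16^4 = (16^2)^2 ≡ 89^2 = 7921 ≡ 72 (mod 167)
16^8 = (16^4)^2 ≡ 72^2 = 5184 ≡ 7 (mod 167)
16^11 = 16^8 · 16^2 · 16^1 ≡ 7 · 89 · 16 ≡ 115 (mod 167).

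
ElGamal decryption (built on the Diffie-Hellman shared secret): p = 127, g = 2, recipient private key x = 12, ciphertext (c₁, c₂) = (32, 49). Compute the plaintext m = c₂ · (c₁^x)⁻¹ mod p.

11

Shared mask s = c₁^x mod p = 32^12 mod 127.
32^1 ≡ 32 (mod 127)
32^2 = (32^1)^2 ≡ 32^2 = 1024 ≡ 8 (mod 127)
32^4 = (32^2)^2 ≡ 8^2 = 64 ≡ 64 (mod 127)
32^8 = (32^4)^2 ≡ 64^2 = 4096 ≡ 32 (mod 127)
32^12 = 32^8 · 32^4 ≡ 32 · 64 ≡ 16 (mod 127).
So s = 16; s⁻¹ ≡ 8 (mod 127).
m = c₂ · s⁻¹ mod 127 = 49 · 8 mod 127 = 11.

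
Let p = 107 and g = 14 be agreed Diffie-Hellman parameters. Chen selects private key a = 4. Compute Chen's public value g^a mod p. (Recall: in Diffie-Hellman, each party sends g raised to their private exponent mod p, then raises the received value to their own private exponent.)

3

Public value = 14^4 mod 107.
14^1 ≡ 14 (mod 107)
14^2 = (14^1)^2 ≡ 14^2 = 196 ≡ 89 (mod 107)
14^4 = (14^2)^2 ≡ 89^2 = 7921 ≡ 3 (mod 107)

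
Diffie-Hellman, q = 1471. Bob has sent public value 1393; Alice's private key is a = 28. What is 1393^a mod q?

664

Shared key K = 1393^28 mod 1471.
1393^1 ≡ 1393 (mod 1471)
1393^2 = (1393^1)^2 ≡ 1393^2 = 1940449 ≡ 200 (mod 1471)
1393^4 = (1393^2)^2 ≡ 200^2 = 40000 ≡ 283 (mod 1471)
1393^8 = (1393^4)^2 ≡ 283^2 = 80089 ≡ 655 (mod 1471)
1393^16 = (1393^8)^2 ≡ 655^2 = 429025 ≡ 964 (mod 1471)
1393^28 = 1393^16 · 1393^8 · 1393^4 ≡ 964 · 655 · 283 ≡ 664 (mod 1471).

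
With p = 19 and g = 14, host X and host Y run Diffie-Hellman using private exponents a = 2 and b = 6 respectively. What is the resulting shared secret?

11

Host X sends A = g^a mod p = 14^2 mod 19.
14^1 ≡ 14 (mod 19)
14^2 = (14^1)^2 ≡ 14^2 = 196 ≡ 6 (mod 19)
So A = 6. Host Y then computes K = A^b mod p = 6^6 mod 19.
6^1 ≡ 6 (mod 19)
6^2 = (6^1)^2 ≡ 6^2 = 36 ≡ 17 (mod 19)
6^4 = (6^2)^2 ≡ 17^2 = 289 ≡ 4 (mod 19)
6^6 = 6^4 · 6^2 ≡ 4 · 17 ≡ 11 (mod 19).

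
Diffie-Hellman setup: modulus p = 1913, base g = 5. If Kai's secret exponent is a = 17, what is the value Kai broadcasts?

Public value = 5^17 mod 1913.
5^1 ≡ 5 (mod 1913)
5^2 = (5^1)^2 ≡ 5^2 = 25 ≡ 25 (mod 1913)
5^4 = (5^2)^2 ≡ 25^2 = 625 ≡ 625 (mod 1913)
5^8 = (5^4)^2 ≡ 625^2 = 390625 ≡ 373 (mod 1913)
5^16 = (5^8)^2 ≡ 373^2 = 139129 ≡ 1393 (mod 1913)
5^17 = 5^16 · 5^1 ≡ 1393 · 5 ≡ 1226 (mod 1913).

1226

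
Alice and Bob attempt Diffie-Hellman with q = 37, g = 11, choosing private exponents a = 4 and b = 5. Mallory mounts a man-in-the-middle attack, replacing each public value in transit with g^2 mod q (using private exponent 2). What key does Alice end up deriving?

10

Alice receives Mallory's public value M = 11^2 mod 37 instead of the honest one.
11^1 ≡ 11 (mod 37)
11^2 = (11^1)^2 ≡ 11^2 = 121 ≡ 10 (mod 37)
So M = 10. Alice computes K = M^4 mod 37.
10^1 ≡ 10 (mod 37)
10^2 = (10^1)^2 ≡ 10^2 = 100 ≡ 26 (mod 37)
10^4 = (10^2)^2 ≡ 26^2 = 676 ≡ 10 (mod 37)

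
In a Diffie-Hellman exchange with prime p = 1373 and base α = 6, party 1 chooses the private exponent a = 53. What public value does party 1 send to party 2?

446

Public value = 6^53 mod 1373.
6^1 ≡ 6 (mod 1373)
6^2 = (6^1)^2 ≡ 6^2 = 36 ≡ 36 (mod 1373)
6^4 = (6^2)^2 ≡ 36^2 = 1296 ≡ 1296 (mod 1373)
6^8 = (6^4)^2 ≡ 1296^2 = 1679616 ≡ 437 (mod 1373)
6^16 = (6^8)^2 ≡ 437^2 = 190969 ≡ 122 (mod 1373)
6^32 = (6^16)^2 ≡ 122^2 = 14884 ≡ 1154 (mod 1373)
6^53 = 6^32 · 6^16 · 6^4 · 6^1 ≡ 1154 · 122 · 1296 · 6 ≡ 446 (mod 1373).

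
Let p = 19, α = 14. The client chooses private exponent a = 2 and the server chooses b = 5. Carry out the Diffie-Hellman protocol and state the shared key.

The client sends A = α^a mod p = 14^2 mod 19.
14^1 ≡ 14 (mod 19)
14^2 = (14^1)^2 ≡ 14^2 = 196 ≡ 6 (mod 19)
So A = 6. The server then computes K = A^b mod p = 6^5 mod 19.
6^1 ≡ 6 (mod 19)
6^2 = (6^1)^2 ≡ 6^2 = 36 ≡ 17 (mod 19)
6^4 = (6^2)^2 ≡ 17^2 = 289 ≡ 4 (mod 19)
6^5 = 6^4 · 6^1 ≡ 4 · 6 ≡ 5 (mod 19).

5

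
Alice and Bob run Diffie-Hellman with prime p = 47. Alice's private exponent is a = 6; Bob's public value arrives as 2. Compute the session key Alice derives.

Shared key K = 2^6 mod 47.
2^1 ≡ 2 (mod 47)
2^2 = (2^1)^2 ≡ 2^2 = 4 ≡ 4 (mod 47)
2^4 = (2^2)^2 ≡ 4^2 = 16 ≡ 16 (mod 47)
2^6 = 2^4 · 2^2 ≡ 16 · 4 ≡ 17 (mod 47).

17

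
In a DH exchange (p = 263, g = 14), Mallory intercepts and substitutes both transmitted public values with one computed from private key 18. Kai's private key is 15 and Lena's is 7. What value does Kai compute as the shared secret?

Kai receives Mallory's public value M = 14^18 mod 263 instead of the honest one.
14^1 ≡ 14 (mod 263)
14^2 = (14^1)^2 ≡ 14^2 = 196 ≡ 196 (mod 263)
14^4 = (14^2)^2 ≡ 196^2 = 38416 ≡ 18 (mod 263)
14^8 = (14^4)^2 ≡ 18^2 = 324 ≡ 61 (mod 263)
14^16 = (14^8)^2 ≡ 61^2 = 3721 ≡ 39 (mod 263)
14^18 = 14^16 · 14^2 ≡ 39 · 196 ≡ 17 (mod 263).
So M = 17. Kai computes K = M^15 mod 263.
17^1 ≡ 17 (mod 263)
17^2 = (17^1)^2 ≡ 17^2 = 289 ≡ 26 (mod 263)
17^4 = (17^2)^2 ≡ 26^2 = 676 ≡ 150 (mod 263)
17^8 = (17^4)^2 ≡ 150^2 = 22500 ≡ 145 (mod 263)
17^15 = 17^8 · 17^4 · 17^2 · 17^1 ≡ 145 · 150 · 26 · 17 ≡ 61 (mod 263).

61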